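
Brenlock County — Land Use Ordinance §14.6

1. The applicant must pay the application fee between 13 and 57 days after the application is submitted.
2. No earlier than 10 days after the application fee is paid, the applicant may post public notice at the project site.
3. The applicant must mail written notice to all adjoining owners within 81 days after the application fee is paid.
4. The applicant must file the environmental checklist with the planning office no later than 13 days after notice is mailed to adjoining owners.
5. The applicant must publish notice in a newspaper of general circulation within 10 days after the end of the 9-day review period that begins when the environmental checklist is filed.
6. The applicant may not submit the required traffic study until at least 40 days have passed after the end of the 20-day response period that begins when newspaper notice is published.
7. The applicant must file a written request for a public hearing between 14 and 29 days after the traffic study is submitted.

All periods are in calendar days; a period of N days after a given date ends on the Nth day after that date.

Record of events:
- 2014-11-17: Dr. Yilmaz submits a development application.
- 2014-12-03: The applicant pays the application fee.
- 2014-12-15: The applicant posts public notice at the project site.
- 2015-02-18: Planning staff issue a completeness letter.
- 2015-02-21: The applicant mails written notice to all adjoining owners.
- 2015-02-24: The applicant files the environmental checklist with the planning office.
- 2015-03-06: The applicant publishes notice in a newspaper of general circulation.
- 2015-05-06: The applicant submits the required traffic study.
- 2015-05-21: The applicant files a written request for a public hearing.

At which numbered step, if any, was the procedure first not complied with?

None — every step was satisfied

Step 1 — 13 and 57 days from 2014-11-17 (when the application is submitted) are 2014-11-30 and 2015-01-13 respectively; done 2014-12-03, which is between those dates.
Step 2 — must wait 10 days from 2014-12-03 (when the application fee is paid), so not before 2014-12-13; done 2014-12-15 — permitted.
Step 3 — counting 81 days from 2014-12-03 (when the application fee is paid) gives a deadline of 2015-02-22; 2015-02-21 is within that limit.
Step 4 — counting 13 days from 2015-02-21 (when notice is mailed to adjoining owners) gives a deadline of 2015-03-06; 2015-02-24 is within that limit.
Step 5 — counting 10 days from 2015-03-05 (end of the 9-day review period, which began when the environmental checklist is filed on 2015-02-24) gives a deadline of 2015-03-15; done 2015-03-06 — timely.
Step 6 — must wait 40 days from 2015-03-26 (end of the 20-day response period, which began when newspaper notice is published on 2015-03-06), so not before 2015-05-05; done 2015-05-06 — permitted.
Step 7 — 14 and 29 days from 2015-05-06 (when the traffic study is submitted) are 2015-05-20 and 2015-06-04 respectively; 2015-05-21 falls inside that range.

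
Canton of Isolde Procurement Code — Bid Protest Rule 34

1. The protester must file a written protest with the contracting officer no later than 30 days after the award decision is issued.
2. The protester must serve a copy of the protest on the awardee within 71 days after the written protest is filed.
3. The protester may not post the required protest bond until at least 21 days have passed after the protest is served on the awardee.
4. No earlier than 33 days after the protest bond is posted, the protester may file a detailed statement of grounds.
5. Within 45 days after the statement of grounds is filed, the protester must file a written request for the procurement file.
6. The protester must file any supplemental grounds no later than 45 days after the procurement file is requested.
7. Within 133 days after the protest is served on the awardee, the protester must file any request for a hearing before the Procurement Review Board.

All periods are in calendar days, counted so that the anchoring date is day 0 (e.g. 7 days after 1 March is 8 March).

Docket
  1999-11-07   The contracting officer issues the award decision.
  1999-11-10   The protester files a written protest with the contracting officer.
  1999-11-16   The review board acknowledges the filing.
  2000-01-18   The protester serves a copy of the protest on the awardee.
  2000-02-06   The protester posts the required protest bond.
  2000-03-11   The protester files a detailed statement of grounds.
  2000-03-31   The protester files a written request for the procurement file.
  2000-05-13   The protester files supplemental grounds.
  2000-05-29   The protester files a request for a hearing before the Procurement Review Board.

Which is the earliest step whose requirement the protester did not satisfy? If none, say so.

Step 1: 30 days after 1999-11-07 (when the award decision is issued) is 1999-12-07; 1999-11-10 is within that limit.
Step 2: 71 days after 1999-11-10 (when the written protest is filed) is 2000-01-20; completed 2000-01-18, before the deadline.
Step 3: the earliest permitted date is 21 days after 2000-01-18 (when the protest is served on the awardee), i.e. 2000-02-08; acted on 2000-02-06, 2 days prematurely.
Later steps need not be reached.

Step 3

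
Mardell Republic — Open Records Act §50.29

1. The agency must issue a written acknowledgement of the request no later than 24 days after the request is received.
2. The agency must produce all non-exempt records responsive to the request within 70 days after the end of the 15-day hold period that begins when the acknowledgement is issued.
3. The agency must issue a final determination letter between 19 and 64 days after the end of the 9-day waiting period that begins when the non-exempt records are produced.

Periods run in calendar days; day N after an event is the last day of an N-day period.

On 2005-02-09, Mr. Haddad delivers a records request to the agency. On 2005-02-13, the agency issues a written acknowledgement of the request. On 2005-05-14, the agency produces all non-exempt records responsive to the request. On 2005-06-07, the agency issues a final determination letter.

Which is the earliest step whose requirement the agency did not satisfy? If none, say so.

Step 1: 24 days after 2005-02-09 (when the request is received) is 2005-03-05; done 2005-02-13 — timely.
Step 2: 70 days after 2005-02-28 (end of the 15-day hold period, which began when the acknowledgement is issued on 2005-02-13) is 2005-05-09; 2005-05-14 misses that deadline by 5 days.
The analysis stops there.

Step 2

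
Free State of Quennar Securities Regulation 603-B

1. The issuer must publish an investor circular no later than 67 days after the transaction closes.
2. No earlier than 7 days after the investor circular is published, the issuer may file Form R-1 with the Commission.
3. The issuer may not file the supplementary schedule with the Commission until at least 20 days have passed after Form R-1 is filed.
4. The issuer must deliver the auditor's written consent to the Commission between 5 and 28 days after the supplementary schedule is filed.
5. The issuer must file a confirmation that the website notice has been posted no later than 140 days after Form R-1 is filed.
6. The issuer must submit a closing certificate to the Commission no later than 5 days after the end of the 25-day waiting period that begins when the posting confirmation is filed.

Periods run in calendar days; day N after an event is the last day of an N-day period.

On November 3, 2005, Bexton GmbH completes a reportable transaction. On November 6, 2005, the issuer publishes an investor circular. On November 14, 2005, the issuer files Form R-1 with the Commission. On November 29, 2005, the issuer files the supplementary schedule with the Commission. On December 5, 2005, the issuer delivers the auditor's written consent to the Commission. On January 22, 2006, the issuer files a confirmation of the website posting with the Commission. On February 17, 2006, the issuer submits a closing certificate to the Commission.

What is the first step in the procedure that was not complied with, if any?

Step 3

(1) due by November 3, 2005 + 67 days = January 9, 2006; November 6, 2005 is within that limit.
(2) permitted from November 6, 2005 + 7 days = November 13, 2005 onward; November 14, 2005 is on or after that date.
(3) permitted from November 14, 2005 + 20 days = December 4, 2005 onward; done November 29, 2005 — 5 days too early.
The analysis stops there.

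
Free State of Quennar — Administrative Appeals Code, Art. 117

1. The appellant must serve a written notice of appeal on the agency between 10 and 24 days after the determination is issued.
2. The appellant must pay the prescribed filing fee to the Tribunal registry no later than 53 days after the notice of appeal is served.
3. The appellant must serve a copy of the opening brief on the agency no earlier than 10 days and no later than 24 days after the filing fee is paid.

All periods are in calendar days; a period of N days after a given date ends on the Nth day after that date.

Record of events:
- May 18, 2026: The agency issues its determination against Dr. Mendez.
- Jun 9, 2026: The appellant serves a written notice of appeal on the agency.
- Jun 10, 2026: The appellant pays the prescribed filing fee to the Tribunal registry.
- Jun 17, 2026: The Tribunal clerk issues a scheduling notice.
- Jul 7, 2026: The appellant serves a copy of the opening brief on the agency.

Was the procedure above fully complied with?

No

(1) the permitted window runs from May 18, 2026 + 10 = May 28, 2026 to May 18, 2026 + 24 = Jun 11, 2026; done Jun 9, 2026, which is between those dates.
(2) due by Jun 9, 2026 + 53 days = Aug 1, 2026; completed Jun 10, 2026, before the deadline.
(3) the permitted window runs from Jun 10, 2026 + 10 = Jun 20, 2026 to Jun 10, 2026 + 24 = Jul 4, 2026; Jul 7, 2026 is 3 days past the end of the window.
The procedure was therefore not followed at step 3.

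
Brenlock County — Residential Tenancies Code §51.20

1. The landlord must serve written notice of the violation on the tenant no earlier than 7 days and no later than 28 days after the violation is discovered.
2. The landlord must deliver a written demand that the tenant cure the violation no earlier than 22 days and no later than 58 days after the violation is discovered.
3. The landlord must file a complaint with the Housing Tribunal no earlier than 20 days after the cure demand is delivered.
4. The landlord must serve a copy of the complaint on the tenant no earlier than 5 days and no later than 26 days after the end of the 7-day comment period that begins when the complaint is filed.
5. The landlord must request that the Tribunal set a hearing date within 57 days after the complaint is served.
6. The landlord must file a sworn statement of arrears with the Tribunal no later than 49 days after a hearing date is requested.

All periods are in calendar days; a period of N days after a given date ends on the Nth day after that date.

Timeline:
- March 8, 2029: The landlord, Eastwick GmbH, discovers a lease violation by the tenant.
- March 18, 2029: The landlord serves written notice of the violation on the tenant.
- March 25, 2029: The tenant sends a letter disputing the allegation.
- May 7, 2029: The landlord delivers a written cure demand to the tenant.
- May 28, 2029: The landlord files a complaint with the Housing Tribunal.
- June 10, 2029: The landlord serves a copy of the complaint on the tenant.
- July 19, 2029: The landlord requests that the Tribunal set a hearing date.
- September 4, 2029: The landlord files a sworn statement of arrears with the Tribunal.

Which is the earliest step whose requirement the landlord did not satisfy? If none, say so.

Step 1: the window is 7–28 days after March 8, 2029 (when the violation is discovered), so March 15, 2029 through April 5, 2029; March 18, 2029 falls inside that range.
Step 2: the window is 22–58 days after March 8, 2029 (when the violation is discovered), so March 30, 2029 through May 5, 2029; done May 7, 2029 — 2 days after the window closed.
The analysis stops there.

Step 2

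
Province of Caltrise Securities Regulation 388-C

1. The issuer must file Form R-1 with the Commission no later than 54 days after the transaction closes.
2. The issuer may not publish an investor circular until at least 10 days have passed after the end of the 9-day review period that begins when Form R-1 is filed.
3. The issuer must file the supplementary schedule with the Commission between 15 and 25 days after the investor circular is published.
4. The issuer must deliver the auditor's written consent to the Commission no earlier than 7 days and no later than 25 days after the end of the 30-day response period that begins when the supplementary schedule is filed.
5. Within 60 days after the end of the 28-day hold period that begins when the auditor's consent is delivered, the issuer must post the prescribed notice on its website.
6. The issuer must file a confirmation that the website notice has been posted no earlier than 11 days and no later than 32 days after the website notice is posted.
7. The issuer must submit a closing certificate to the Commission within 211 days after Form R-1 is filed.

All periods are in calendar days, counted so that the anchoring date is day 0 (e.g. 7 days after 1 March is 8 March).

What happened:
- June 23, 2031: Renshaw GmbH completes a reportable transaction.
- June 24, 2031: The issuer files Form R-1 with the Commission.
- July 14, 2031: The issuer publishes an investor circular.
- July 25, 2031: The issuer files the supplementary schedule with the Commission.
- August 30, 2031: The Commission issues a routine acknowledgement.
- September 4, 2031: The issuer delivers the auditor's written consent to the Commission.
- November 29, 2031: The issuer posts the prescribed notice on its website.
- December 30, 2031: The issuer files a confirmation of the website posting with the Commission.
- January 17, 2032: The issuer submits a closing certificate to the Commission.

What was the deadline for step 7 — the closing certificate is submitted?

January 21, 2032

Step 7 runs from June 24, 2031, when Form R-1 is filed. 211 days after June 24, 2031 is January 21, 2032.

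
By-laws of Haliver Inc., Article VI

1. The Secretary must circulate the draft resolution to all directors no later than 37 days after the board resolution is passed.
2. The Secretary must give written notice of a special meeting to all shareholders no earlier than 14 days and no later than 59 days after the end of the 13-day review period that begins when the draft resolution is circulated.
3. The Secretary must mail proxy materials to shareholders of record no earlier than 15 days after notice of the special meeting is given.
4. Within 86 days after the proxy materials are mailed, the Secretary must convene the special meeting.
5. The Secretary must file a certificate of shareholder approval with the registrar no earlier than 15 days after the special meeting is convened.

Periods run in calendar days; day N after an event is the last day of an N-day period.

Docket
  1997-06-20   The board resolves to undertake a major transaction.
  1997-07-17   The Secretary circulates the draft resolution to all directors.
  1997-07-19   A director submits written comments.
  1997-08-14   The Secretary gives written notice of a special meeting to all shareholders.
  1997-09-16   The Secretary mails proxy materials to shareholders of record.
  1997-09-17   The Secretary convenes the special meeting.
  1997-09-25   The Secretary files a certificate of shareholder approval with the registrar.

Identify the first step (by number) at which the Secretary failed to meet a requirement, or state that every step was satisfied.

Step 1: 37 days after 1997-06-20 (when the board resolution is passed) is 1997-07-27; done 1997-07-17 — timely.
Step 2: the window is 14–59 days after 1997-07-30 (end of the 13-day review period, which began when the draft resolution is circulated on 1997-07-17), so 1997-08-13 through 1997-09-27; 1997-08-14 falls inside that range.
Step 3: the earliest permitted date is 15 days after 1997-08-14 (when notice of the special meeting is given), i.e. 1997-08-29; done 1997-09-16, after the minimum wait.
Step 4: 86 days after 1997-09-16 (when the proxy materials are mailed) is 1997-12-11; completed 1997-09-17, before the deadline.
Step 5: the earliest permitted date is 15 days after 1997-09-17 (when the special meeting is convened), i.e. 1997-10-02; done 1997-09-25 — 7 days too early.
Later steps need not be reached.

Step 5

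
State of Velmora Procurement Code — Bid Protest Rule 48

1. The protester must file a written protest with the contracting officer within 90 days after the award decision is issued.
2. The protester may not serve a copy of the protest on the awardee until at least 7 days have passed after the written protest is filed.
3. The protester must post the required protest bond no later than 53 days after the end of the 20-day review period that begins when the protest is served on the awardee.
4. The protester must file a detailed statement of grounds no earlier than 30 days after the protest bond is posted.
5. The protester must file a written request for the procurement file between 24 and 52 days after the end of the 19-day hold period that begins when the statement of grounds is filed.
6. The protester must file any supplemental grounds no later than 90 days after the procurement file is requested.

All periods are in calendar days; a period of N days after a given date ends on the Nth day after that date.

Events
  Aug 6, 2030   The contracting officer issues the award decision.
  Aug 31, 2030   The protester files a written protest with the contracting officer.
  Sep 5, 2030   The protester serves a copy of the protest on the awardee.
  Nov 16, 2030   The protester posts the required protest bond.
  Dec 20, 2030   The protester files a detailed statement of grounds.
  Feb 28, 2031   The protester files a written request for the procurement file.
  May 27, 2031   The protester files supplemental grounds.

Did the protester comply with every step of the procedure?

No

Step 1: 90 days after Aug 6, 2030 (when the award decision is issued) is Nov 4, 2030; Aug 31, 2030 is within that limit.
Step 2: the earliest permitted date is 7 days after Aug 31, 2030 (when the written protest is filed), i.e. Sep 7, 2030; done Sep 5, 2030 — 2 days too early.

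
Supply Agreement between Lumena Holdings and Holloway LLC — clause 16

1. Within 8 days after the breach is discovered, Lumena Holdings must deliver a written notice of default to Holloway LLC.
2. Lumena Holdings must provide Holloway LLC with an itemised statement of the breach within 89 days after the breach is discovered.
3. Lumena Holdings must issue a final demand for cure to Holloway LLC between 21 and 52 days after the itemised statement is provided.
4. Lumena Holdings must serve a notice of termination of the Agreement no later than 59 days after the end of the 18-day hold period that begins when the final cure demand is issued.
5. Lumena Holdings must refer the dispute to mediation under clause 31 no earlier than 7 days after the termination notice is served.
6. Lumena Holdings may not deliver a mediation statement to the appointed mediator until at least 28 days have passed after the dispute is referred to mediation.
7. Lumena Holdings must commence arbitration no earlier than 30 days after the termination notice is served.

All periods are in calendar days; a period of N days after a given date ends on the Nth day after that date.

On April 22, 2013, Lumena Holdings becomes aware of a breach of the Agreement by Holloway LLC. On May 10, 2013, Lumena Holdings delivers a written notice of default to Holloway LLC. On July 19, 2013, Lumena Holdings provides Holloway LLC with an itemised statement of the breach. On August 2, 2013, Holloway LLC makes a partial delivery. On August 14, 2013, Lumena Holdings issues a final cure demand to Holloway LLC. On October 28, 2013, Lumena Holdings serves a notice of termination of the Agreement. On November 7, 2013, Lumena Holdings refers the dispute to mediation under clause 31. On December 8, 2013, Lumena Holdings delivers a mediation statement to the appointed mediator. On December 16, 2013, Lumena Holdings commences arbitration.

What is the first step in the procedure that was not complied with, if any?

Step 1

Step 1: 8 days after April 22, 2013 (when the breach is discovered) is April 30, 2013; not done until May 10, 2013, 10 days after the deadline.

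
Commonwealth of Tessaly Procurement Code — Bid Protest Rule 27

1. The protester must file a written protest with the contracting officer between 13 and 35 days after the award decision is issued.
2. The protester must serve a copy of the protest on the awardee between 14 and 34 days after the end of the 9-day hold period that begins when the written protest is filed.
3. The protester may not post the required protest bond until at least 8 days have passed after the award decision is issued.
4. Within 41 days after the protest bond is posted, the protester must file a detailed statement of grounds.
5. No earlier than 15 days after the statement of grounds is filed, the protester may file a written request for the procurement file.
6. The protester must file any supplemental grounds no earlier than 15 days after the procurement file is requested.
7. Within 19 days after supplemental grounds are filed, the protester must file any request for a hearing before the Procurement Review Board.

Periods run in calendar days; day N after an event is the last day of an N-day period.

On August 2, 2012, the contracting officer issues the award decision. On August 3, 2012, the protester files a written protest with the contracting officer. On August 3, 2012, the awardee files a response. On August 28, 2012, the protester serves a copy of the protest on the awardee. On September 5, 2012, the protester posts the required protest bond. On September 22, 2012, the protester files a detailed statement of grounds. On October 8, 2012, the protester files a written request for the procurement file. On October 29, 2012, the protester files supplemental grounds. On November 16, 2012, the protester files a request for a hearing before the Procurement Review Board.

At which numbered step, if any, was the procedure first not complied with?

Step 1

Step 1: the window is 13–35 days after August 2, 2012 (when the award decision is issued), so August 15, 2012 through September 6, 2012; August 3, 2012 is 12 days too early.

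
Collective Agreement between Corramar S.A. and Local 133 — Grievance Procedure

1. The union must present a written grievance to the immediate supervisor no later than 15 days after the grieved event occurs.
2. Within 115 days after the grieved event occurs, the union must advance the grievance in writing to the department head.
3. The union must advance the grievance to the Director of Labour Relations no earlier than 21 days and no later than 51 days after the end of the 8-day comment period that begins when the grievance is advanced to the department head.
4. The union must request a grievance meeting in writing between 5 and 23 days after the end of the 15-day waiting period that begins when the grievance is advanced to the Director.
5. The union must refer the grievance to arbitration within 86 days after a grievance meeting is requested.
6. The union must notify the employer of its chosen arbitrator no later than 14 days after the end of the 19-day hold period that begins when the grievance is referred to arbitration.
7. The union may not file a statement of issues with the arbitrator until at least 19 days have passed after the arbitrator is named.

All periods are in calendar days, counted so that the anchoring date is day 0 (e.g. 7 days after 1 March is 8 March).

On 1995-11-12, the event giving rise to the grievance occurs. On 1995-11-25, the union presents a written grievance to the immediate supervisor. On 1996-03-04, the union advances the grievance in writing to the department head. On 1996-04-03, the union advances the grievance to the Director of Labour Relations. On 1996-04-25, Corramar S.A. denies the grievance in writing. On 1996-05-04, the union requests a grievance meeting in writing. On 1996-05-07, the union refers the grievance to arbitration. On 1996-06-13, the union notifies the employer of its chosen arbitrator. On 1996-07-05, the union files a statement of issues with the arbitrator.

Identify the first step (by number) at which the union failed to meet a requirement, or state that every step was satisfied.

Step 6

(1) due by 1995-11-12 + 15 days = 1995-11-27; completed 1995-11-25, before the deadline.
(2) due by 1995-11-12 + 115 days = 1996-03-06; done 1996-03-04 — timely.
(3) the permitted window runs from 1996-03-12 + 21 = 1996-04-02 to 1996-03-12 + 51 = 1996-05-02; done 1996-04-03, which is between those dates.
(4) the permitted window runs from 1996-04-18 + 5 = 1996-04-23 to 1996-04-18 + 23 = 1996-05-11; done 1996-05-04, which is between those dates.
(5) due by 1996-05-04 + 86 days = 1996-07-29; 1996-05-07 is within that limit.
(6) due by 1996-05-26 + 14 days = 1996-06-09; 1996-06-13 misses that deadline by 4 days.
Later steps need not be reached.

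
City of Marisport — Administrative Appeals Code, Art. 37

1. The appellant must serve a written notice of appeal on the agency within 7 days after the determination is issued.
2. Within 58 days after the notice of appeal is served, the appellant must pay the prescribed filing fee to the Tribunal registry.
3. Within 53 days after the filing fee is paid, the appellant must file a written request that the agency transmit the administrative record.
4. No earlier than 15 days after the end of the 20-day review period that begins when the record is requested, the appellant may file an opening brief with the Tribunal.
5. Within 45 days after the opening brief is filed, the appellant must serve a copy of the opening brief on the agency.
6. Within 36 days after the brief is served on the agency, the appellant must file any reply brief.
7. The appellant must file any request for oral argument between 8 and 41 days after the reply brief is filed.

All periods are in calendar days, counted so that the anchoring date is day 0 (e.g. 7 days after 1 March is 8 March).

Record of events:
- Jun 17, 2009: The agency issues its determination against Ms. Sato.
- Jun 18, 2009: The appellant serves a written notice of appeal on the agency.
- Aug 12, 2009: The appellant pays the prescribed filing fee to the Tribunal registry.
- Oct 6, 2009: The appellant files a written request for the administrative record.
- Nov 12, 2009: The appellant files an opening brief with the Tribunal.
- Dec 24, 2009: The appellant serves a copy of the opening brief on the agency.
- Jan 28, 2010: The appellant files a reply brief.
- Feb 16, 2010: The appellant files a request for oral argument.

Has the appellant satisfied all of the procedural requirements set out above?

No

Step 1: 7 days after Jun 17, 2009 (when the determination is issued) is Jun 24, 2009; done Jun 18, 2009 — timely.
Step 2: 58 days after Jun 18, 2009 (when the notice of appeal is served) is Aug 15, 2009; done Aug 12, 2009 — timely.
Step 3: 53 days after Aug 12, 2009 (when the filing fee is paid) is Oct 4, 2009; not done until Oct 6, 2009, 2 days after the deadline.
No need to go further; step 3 was not satisfied.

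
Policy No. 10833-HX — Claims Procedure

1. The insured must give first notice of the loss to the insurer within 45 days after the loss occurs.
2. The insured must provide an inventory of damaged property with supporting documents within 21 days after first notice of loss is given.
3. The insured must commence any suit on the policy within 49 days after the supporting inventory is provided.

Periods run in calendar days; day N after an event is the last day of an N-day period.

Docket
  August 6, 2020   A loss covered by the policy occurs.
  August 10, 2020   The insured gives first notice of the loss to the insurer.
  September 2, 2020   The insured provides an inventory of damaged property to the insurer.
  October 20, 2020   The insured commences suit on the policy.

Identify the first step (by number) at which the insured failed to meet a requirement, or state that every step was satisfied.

(1) due by August 6, 2020 + 45 days = September 20, 2020; August 10, 2020 is within that limit.
(2) due by August 10, 2020 + 21 days = August 31, 2020; not done until September 2, 2020, 2 days after the deadline.
No need to go further; step 2 was not satisfied.

Step 2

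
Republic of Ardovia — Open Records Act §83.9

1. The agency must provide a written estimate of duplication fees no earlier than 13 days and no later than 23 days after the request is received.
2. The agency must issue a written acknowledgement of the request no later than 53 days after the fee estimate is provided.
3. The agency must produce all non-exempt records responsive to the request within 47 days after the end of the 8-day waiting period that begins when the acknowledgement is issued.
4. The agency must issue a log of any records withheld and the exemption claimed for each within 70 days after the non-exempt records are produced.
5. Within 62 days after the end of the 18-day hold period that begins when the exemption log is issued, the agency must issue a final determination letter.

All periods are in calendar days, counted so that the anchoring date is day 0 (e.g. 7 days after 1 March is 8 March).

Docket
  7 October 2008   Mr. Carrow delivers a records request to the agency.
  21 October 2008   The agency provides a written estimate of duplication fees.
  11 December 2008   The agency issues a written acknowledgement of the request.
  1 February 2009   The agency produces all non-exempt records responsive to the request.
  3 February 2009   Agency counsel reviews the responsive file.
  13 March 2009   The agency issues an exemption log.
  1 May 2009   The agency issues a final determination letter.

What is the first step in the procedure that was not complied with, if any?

Step 1 — 13 and 23 days from 7 October 2008 (when the request is received) are 20 October 2008 and 30 October 2008 respectively; 21 October 2008 falls inside that range.
Step 2 — counting 53 days from 21 October 2008 (when the fee estimate is provided) gives a deadline of 13 December 2008; 11 December 2008 is within that limit.
Step 3 — counting 47 days from 19 December 2008 (end of the 8-day waiting period, which began when the acknowledgement is issued on 11 December 2008) gives a deadline of 4 February 2009; done 1 February 2009 — timely.
Step 4 — counting 70 days from 1 February 2009 (when the non-exempt records are produced) gives a deadline of 12 April 2009; 13 March 2009 is within that limit.
Step 5 — counting 62 days from 31 March 2009 (end of the 18-day hold period, which began when the exemption log is issued on 13 March 2009) gives a deadline of 1 June 2009; 1 May 2009 is within that limit.

None — every step was satisfied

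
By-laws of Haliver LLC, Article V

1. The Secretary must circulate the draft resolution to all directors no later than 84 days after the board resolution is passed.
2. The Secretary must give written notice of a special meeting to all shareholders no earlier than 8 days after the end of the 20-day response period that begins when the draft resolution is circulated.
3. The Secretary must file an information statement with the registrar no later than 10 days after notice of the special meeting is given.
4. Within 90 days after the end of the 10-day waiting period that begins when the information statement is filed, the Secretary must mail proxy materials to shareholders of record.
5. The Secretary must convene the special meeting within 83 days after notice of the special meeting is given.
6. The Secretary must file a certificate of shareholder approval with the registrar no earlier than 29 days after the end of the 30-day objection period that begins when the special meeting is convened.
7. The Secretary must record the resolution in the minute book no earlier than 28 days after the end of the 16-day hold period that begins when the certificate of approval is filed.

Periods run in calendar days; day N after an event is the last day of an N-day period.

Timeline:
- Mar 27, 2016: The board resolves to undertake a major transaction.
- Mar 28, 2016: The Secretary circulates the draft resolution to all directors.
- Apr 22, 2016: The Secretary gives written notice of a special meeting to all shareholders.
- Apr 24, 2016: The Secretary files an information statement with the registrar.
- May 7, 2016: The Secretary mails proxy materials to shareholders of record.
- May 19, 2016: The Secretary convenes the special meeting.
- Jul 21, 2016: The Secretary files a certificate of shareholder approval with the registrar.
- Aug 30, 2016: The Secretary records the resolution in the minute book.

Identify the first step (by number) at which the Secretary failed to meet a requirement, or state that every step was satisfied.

Step 1 — counting 84 days from Mar 27, 2016 (when the board resolution is passed) gives a deadline of Jun 19, 2016; completed Mar 28, 2016, before the deadline.
Step 2 — must wait 8 days from Apr 17, 2016 (end of the 20-day response period, which began when the draft resolution is circulated on Mar 28, 2016), so not before Apr 25, 2016; Apr 22, 2016 is 3 days before the earliest permitted date.
No need to go further; step 2 was not satisfied.

Step 2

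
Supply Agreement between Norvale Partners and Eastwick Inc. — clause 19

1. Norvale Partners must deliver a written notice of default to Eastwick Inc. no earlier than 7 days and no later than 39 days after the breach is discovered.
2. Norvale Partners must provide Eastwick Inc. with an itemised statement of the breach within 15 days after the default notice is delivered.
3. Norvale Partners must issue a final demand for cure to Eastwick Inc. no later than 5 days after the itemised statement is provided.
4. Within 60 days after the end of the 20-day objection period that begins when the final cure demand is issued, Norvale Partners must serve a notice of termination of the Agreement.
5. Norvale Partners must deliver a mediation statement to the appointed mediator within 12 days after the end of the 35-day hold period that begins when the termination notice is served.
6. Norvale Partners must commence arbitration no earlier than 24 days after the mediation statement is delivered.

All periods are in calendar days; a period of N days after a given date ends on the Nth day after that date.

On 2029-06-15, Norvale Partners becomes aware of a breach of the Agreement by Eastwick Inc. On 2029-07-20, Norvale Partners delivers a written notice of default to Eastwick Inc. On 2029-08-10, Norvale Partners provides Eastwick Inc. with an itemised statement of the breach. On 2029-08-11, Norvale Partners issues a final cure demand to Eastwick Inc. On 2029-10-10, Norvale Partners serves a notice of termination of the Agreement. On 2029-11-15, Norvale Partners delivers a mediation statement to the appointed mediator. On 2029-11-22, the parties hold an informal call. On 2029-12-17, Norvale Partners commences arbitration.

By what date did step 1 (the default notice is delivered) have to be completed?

Step 1 runs from 2029-06-15, when the breach is discovered. The window is 7–39 days after 2029-06-15; it closes on 2029-07-24.

2029-07-24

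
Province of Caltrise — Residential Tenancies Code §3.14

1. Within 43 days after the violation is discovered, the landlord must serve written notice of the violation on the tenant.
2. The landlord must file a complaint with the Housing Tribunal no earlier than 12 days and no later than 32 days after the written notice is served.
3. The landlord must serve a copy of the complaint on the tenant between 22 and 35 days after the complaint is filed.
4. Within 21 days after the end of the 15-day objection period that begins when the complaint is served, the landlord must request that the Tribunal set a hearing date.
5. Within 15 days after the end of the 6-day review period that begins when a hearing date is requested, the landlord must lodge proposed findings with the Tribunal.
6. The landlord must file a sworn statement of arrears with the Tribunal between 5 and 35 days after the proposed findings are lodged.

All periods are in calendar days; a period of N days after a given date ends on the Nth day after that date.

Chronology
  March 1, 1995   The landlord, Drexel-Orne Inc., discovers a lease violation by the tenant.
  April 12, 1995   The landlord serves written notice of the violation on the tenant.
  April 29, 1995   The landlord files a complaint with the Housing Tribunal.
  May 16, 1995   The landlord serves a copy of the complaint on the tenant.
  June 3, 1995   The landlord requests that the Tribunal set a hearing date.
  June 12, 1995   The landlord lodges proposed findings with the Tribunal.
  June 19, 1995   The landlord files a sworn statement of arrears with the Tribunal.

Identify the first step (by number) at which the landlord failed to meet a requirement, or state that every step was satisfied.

Step 1 — counting 43 days from March 1, 1995 (when the violation is discovered) gives a deadline of April 13, 1995; done April 12, 1995 — timely.
Step 2 — 12 and 32 days from April 12, 1995 (when the written notice is served) are April 24, 1995 and May 14, 1995 respectively; April 29, 1995 falls inside that range.
Step 3 — 22 and 35 days from April 29, 1995 (when the complaint is filed) are May 21, 1995 and June 3, 1995 respectively; done May 16, 1995 — 5 days before the window opened.

Step 3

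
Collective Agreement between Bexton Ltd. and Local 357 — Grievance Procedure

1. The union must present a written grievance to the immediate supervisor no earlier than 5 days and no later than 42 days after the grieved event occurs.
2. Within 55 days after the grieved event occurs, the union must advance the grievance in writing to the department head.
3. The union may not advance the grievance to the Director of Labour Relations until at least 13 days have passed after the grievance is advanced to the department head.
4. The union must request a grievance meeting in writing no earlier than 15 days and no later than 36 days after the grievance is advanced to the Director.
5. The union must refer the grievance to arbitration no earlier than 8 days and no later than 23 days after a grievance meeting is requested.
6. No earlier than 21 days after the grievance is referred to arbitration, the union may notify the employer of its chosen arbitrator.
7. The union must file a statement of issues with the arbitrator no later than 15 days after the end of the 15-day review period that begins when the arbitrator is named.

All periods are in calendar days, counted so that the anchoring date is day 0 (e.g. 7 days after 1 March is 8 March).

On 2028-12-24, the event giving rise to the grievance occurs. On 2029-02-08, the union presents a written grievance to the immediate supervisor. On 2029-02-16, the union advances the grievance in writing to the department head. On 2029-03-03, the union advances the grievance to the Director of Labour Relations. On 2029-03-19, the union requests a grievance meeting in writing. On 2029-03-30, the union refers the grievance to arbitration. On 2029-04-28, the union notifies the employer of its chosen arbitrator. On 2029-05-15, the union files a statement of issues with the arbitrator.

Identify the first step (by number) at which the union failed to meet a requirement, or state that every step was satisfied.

Step 1 — 5 and 42 days from 2028-12-24 (when the grieved event occurs) are 2028-12-29 and 2029-02-04 respectively; 2029-02-08 is 4 days past the end of the window.

Step 1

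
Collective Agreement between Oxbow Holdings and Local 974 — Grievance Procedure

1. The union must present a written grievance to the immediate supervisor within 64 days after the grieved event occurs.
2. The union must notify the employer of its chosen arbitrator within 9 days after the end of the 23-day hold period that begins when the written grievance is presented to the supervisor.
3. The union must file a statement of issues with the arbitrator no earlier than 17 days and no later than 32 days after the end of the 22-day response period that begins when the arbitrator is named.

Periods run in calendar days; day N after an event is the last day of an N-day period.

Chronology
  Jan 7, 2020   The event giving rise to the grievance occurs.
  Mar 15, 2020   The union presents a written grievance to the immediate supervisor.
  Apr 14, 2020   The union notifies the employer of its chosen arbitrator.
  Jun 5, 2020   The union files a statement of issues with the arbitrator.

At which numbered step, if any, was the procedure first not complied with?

Step 1: 64 days after Jan 7, 2020 (when the grieved event occurs) is Mar 11, 2020; Mar 15, 2020 misses that deadline by 4 days.
That is the first point of non-compliance.

Step 1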